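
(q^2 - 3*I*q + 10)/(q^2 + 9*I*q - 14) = (q - 5*I)/(q + 7*I)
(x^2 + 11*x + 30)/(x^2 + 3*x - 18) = (x + 5)/(x - 3)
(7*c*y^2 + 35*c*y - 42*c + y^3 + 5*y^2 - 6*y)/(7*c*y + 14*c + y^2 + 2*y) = (y^2 + 5*y - 6)/(y + 2)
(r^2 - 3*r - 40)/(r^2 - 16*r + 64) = (r + 5)/(r - 8)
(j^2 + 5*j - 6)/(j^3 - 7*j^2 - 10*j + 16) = (j + 6)/(j^2 - 6*j - 16)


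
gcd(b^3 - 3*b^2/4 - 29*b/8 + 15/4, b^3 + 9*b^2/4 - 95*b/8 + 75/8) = b^2 - 11*b/4 + 15/8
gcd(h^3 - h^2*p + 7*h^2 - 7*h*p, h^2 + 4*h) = h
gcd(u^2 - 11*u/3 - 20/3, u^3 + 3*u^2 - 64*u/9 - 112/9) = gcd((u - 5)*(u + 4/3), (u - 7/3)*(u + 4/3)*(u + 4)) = u + 4/3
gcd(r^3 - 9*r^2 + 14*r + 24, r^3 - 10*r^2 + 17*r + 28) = r^2 - 3*r - 4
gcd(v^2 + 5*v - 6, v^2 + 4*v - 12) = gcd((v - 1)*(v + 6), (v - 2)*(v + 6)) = v + 6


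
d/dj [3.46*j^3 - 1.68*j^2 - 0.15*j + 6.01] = 10.38*j^2 - 3.36*j - 0.15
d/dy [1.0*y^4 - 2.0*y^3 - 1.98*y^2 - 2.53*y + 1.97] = 4.0*y^3 - 6.0*y^2 - 3.96*y - 2.53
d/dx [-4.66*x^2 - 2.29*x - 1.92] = -9.32*x - 2.29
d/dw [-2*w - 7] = -2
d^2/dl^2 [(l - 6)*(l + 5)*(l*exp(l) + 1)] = l^3*exp(l) + 5*l^2*exp(l) - 28*l*exp(l) - 62*exp(l) + 2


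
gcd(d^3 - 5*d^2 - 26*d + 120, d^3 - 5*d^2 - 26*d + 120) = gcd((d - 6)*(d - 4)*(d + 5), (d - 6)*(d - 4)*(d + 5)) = d^3 - 5*d^2 - 26*d + 120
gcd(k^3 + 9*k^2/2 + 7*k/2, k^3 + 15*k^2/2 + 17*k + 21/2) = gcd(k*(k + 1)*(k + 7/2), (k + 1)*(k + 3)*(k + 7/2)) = k^2 + 9*k/2 + 7/2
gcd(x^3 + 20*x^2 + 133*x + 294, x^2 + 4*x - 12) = x + 6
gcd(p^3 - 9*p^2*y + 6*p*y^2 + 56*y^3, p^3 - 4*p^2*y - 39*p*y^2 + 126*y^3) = -p + 7*y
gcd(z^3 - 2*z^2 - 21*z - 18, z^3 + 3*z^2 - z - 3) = z^2 + 4*z + 3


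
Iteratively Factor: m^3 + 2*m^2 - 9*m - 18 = (m - 3)*(m^2 + 5*m + 6) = (m - 3)*(m + 2)*(m + 3)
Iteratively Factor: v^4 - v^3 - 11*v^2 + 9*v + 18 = (v + 1)*(v^3 - 2*v^2 - 9*v + 18) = (v + 1)*(v + 3)*(v^2 - 5*v + 6) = (v - 2)*(v + 1)*(v + 3)*(v - 3)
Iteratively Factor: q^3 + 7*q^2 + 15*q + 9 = (q + 1)*(q^2 + 6*q + 9) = (q + 1)*(q + 3)*(q + 3)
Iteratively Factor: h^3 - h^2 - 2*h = (h - 2)*(h^2 + h) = (h - 2)*(h + 1)*(h)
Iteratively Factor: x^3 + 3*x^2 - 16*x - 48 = (x - 4)*(x^2 + 7*x + 12) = (x - 4)*(x + 3)*(x + 4)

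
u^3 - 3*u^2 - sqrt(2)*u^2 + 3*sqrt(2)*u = u*(u - 3)*(u - sqrt(2))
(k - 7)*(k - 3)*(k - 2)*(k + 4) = k^4 - 8*k^3 - 7*k^2 + 122*k - 168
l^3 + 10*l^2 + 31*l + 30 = (l + 2)*(l + 3)*(l + 5)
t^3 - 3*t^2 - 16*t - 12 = (t - 6)*(t + 1)*(t + 2)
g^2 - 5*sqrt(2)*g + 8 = (g - 4*sqrt(2))*(g - sqrt(2))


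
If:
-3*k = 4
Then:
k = -4/3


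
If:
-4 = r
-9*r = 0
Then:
No Solution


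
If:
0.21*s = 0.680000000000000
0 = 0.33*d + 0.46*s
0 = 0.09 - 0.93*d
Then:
No Solution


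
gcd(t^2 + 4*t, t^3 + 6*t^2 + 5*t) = t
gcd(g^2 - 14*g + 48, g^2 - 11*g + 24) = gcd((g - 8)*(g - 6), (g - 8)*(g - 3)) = g - 8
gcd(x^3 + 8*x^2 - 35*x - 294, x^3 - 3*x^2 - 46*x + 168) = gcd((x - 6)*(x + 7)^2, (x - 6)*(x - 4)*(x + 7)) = x^2 + x - 42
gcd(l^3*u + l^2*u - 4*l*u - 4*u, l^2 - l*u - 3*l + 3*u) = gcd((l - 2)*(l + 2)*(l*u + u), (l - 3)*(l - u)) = 1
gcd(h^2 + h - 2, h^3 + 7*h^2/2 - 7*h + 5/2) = h - 1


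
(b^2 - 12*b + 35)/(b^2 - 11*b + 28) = (b - 5)/(b - 4)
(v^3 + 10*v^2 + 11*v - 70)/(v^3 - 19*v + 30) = (v + 7)/(v - 3)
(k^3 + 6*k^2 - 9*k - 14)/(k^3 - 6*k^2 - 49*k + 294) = (k^2 - k - 2)/(k^2 - 13*k + 42)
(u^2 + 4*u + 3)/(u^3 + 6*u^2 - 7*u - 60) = (u^2 + 4*u + 3)/(u^3 + 6*u^2 - 7*u - 60)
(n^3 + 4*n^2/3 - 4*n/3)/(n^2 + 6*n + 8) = n*(3*n - 2)/(3*(n + 4))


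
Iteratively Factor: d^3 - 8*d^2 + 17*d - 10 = (d - 2)*(d^2 - 6*d + 5) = (d - 5)*(d - 2)*(d - 1)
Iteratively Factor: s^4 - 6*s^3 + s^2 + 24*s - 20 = (s - 5)*(s^3 - s^2 - 4*s + 4) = (s - 5)*(s + 2)*(s^2 - 3*s + 2) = (s - 5)*(s - 1)*(s + 2)*(s - 2)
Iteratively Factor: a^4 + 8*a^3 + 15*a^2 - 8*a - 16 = (a + 4)*(a^3 + 4*a^2 - a - 4) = (a - 1)*(a + 4)*(a^2 + 5*a + 4) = (a - 1)*(a + 4)^2*(a + 1)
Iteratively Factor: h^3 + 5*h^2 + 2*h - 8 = (h + 4)*(h^2 + h - 2) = (h + 2)*(h + 4)*(h - 1)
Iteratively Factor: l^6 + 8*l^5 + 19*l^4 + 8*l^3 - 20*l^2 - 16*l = (l + 2)*(l^5 + 6*l^4 + 7*l^3 - 6*l^2 - 8*l) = l*(l + 2)*(l^4 + 6*l^3 + 7*l^2 - 6*l - 8) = l*(l + 2)^2*(l^3 + 4*l^2 - l - 4) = l*(l - 1)*(l + 2)^2*(l^2 + 5*l + 4) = l*(l - 1)*(l + 2)^2*(l + 4)*(l + 1)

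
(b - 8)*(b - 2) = b^2 - 10*b + 16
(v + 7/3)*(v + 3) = v^2 + 16*v/3 + 7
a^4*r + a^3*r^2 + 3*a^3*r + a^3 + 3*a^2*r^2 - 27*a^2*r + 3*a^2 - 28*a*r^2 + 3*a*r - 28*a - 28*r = (a - 4)*(a + 7)*(a + r)*(a*r + 1)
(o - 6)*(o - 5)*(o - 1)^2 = o^4 - 13*o^3 + 53*o^2 - 71*o + 30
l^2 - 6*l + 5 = (l - 5)*(l - 1)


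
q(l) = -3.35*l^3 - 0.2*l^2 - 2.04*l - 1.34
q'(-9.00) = -812.49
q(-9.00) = 2442.97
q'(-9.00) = -812.49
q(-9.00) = 2442.97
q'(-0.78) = -7.84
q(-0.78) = 1.72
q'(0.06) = -2.10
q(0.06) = -1.46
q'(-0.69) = -6.55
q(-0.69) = 1.07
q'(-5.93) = -353.08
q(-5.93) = 702.29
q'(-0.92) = -10.18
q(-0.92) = 2.98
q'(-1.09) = -13.54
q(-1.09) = 4.98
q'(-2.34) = -56.13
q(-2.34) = 45.26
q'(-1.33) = -19.29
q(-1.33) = 8.90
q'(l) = -10.05*l^2 - 0.4*l - 2.04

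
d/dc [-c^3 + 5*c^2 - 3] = c*(10 - 3*c)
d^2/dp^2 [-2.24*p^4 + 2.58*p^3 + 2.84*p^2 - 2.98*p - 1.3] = -26.88*p^2 + 15.48*p + 5.68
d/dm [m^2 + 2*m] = 2*m + 2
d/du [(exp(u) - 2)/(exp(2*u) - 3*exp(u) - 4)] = (-exp(2*u) + 4*exp(u) - 10)*exp(u)/(exp(4*u) - 6*exp(3*u) + exp(2*u) + 24*exp(u) + 16)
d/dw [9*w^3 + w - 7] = 27*w^2 + 1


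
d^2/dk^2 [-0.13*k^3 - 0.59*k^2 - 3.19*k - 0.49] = -0.78*k - 1.18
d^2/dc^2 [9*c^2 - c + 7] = 18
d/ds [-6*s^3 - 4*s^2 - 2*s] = -18*s^2 - 8*s - 2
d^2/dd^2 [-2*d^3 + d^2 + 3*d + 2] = 2 - 12*d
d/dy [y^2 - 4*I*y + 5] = 2*y - 4*I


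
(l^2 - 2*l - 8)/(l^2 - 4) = (l - 4)/(l - 2)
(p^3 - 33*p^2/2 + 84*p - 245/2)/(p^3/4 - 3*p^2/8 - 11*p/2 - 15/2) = 4*(-2*p^3 + 33*p^2 - 168*p + 245)/(-2*p^3 + 3*p^2 + 44*p + 60)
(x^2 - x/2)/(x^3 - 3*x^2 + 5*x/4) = 2/(2*x - 5)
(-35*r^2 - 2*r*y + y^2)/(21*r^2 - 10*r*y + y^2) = (5*r + y)/(-3*r + y)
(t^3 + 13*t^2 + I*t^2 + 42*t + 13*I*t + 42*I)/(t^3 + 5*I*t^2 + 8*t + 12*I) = (t^2 + 13*t + 42)/(t^2 + 4*I*t + 12)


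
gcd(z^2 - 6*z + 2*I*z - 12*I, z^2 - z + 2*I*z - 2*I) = z + 2*I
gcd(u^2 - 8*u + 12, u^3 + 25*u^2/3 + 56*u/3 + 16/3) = 1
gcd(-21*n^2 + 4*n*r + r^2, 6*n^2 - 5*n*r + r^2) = -3*n + r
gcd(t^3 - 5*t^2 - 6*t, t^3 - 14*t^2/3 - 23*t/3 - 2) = t^2 - 5*t - 6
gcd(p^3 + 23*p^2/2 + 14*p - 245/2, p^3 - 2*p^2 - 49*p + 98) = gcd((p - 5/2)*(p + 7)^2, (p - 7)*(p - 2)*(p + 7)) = p + 7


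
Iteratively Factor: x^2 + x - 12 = (x - 3)*(x + 4)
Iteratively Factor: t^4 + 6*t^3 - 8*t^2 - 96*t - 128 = (t + 4)*(t^3 + 2*t^2 - 16*t - 32) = (t + 2)*(t + 4)*(t^2 - 16) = (t - 4)*(t + 2)*(t + 4)*(t + 4)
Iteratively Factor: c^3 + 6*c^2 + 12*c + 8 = (c + 2)*(c^2 + 4*c + 4) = (c + 2)^2*(c + 2)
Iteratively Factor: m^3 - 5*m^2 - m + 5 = (m + 1)*(m^2 - 6*m + 5) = (m - 5)*(m + 1)*(m - 1)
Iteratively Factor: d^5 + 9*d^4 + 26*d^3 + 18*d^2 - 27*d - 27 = (d + 3)*(d^4 + 6*d^3 + 8*d^2 - 6*d - 9) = (d - 1)*(d + 3)*(d^3 + 7*d^2 + 15*d + 9) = (d - 1)*(d + 1)*(d + 3)*(d^2 + 6*d + 9) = (d - 1)*(d + 1)*(d + 3)^2*(d + 3)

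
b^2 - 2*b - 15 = (b - 5)*(b + 3)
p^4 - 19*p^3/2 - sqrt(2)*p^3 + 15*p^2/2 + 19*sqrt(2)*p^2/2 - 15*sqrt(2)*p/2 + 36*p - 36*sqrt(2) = (p - 8)*(p - 3)*(p + 3/2)*(p - sqrt(2))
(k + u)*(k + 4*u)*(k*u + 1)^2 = k^4*u^2 + 5*k^3*u^3 + 2*k^3*u + 4*k^2*u^4 + 10*k^2*u^2 + k^2 + 8*k*u^3 + 5*k*u + 4*u^2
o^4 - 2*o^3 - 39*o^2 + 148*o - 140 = (o - 5)*(o - 2)^2*(o + 7)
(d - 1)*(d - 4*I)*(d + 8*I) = d^3 - d^2 + 4*I*d^2 + 32*d - 4*I*d - 32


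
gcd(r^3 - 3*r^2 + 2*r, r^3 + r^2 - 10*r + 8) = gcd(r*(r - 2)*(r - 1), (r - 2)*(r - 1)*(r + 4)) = r^2 - 3*r + 2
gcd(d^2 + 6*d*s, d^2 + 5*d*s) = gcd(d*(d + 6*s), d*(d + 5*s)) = d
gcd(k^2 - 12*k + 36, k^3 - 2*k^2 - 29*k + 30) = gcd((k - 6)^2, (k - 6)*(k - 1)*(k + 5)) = k - 6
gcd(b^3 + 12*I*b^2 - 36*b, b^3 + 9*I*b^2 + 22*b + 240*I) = b + 6*I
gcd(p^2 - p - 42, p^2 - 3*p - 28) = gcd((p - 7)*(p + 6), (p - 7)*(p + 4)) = p - 7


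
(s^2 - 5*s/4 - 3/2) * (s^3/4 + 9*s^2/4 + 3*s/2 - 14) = s^5/4 + 31*s^4/16 - 27*s^3/16 - 77*s^2/4 + 61*s/4 + 21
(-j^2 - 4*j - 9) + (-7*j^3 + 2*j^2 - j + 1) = -7*j^3 + j^2 - 5*j - 8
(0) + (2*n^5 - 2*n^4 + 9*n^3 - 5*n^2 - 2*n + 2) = 2*n^5 - 2*n^4 + 9*n^3 - 5*n^2 - 2*n + 2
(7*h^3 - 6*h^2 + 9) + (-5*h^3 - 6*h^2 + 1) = 2*h^3 - 12*h^2 + 10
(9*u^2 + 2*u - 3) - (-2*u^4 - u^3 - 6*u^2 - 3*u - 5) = 2*u^4 + u^3 + 15*u^2 + 5*u + 2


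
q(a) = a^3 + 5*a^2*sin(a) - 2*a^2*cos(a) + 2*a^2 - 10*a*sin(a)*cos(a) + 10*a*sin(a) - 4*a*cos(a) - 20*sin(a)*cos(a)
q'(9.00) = -81.63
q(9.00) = 1316.71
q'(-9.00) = -85.65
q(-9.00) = -555.73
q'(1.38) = 75.89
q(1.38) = 21.27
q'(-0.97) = 5.83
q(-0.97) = 11.02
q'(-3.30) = 0.84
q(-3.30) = -4.33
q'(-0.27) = -19.89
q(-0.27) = 6.10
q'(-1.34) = 12.49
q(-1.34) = 7.36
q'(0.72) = 12.04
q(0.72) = -8.56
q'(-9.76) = -59.04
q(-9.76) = -495.68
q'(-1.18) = 10.68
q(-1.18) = 9.24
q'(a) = 2*a^2*sin(a) + 5*a^2*cos(a) + 3*a^2 + 10*a*sin(a)^2 + 14*a*sin(a) - 10*a*cos(a)^2 + 6*a*cos(a) + 4*a + 20*sin(a)^2 - 10*sin(a)*cos(a) + 10*sin(a) - 20*cos(a)^2 - 4*cos(a)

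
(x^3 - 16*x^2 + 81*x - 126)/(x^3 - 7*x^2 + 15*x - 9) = (x^2 - 13*x + 42)/(x^2 - 4*x + 3)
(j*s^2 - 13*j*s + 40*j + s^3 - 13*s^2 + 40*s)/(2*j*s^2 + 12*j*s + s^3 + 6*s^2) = (j*s^2 - 13*j*s + 40*j + s^3 - 13*s^2 + 40*s)/(s*(2*j*s + 12*j + s^2 + 6*s))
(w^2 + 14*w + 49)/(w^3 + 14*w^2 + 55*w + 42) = (w + 7)/(w^2 + 7*w + 6)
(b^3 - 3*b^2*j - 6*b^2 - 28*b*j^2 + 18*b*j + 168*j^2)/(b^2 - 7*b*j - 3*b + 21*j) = (b^2 + 4*b*j - 6*b - 24*j)/(b - 3)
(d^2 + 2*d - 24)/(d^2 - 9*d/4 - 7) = 4*(d + 6)/(4*d + 7)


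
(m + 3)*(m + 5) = m^2 + 8*m + 15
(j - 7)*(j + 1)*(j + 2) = j^3 - 4*j^2 - 19*j - 14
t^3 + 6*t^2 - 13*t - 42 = (t - 3)*(t + 2)*(t + 7)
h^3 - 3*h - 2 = (h - 2)*(h + 1)^2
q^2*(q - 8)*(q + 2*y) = q^4 + 2*q^3*y - 8*q^3 - 16*q^2*y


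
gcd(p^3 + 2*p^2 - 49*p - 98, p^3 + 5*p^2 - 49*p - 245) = p^2 - 49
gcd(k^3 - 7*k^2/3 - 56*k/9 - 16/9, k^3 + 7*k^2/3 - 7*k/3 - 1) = k + 1/3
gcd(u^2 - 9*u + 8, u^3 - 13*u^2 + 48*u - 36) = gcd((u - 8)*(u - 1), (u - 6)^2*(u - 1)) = u - 1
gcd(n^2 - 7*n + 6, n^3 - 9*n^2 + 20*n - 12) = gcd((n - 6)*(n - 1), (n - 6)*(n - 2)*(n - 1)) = n^2 - 7*n + 6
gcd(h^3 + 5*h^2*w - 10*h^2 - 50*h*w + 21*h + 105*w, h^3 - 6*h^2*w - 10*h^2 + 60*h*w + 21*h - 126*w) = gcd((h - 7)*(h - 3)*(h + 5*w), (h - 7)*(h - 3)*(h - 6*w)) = h^2 - 10*h + 21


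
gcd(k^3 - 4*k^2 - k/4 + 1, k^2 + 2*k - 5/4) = k - 1/2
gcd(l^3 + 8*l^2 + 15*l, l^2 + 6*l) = l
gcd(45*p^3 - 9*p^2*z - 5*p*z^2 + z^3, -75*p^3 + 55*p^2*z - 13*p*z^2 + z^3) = 15*p^2 - 8*p*z + z^2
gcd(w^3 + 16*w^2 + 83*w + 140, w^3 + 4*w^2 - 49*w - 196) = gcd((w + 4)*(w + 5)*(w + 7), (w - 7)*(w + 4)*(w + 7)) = w^2 + 11*w + 28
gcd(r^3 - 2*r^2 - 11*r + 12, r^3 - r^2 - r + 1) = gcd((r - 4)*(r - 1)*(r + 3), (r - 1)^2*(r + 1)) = r - 1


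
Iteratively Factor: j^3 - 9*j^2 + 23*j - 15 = (j - 3)*(j^2 - 6*j + 5) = (j - 5)*(j - 3)*(j - 1)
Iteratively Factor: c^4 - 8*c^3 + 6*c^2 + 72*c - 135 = (c + 3)*(c^3 - 11*c^2 + 39*c - 45) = (c - 5)*(c + 3)*(c^2 - 6*c + 9) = (c - 5)*(c - 3)*(c + 3)*(c - 3)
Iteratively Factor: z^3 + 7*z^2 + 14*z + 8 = (z + 2)*(z^2 + 5*z + 4) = (z + 2)*(z + 4)*(z + 1)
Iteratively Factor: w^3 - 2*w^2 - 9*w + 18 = (w - 3)*(w^2 + w - 6) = (w - 3)*(w - 2)*(w + 3)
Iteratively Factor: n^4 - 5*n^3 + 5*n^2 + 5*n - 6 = (n - 3)*(n^3 - 2*n^2 - n + 2) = (n - 3)*(n - 2)*(n^2 - 1) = (n - 3)*(n - 2)*(n - 1)*(n + 1)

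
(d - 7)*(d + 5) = d^2 - 2*d - 35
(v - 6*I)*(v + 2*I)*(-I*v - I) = -I*v^3 - 4*v^2 - I*v^2 - 4*v - 12*I*v - 12*I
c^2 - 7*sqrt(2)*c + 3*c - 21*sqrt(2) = (c + 3)*(c - 7*sqrt(2))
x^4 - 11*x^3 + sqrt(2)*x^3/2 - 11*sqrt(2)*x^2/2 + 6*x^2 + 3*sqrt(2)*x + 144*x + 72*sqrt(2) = (x - 8)*(x - 6)*(x + 3)*(x + sqrt(2)/2)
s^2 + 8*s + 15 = (s + 3)*(s + 5)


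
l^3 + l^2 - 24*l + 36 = (l - 3)*(l - 2)*(l + 6)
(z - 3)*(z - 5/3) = z^2 - 14*z/3 + 5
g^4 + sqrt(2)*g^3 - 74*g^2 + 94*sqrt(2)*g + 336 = (g - 4*sqrt(2))*(g - 3*sqrt(2))*(g + sqrt(2))*(g + 7*sqrt(2))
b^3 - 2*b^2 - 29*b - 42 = (b - 7)*(b + 2)*(b + 3)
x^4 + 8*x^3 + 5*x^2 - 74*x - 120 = (x - 3)*(x + 2)*(x + 4)*(x + 5)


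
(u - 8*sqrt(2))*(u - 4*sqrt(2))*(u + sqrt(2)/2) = u^3 - 23*sqrt(2)*u^2/2 + 52*u + 32*sqrt(2)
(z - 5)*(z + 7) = z^2 + 2*z - 35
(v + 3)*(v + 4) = v^2 + 7*v + 12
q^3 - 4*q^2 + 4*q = q*(q - 2)^2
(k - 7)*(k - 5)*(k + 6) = k^3 - 6*k^2 - 37*k + 210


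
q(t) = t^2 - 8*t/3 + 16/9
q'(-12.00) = -26.67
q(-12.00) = 177.78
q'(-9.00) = -20.67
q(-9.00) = 106.78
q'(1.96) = 1.25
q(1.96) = 0.39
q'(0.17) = -2.33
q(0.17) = 1.35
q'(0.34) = -1.99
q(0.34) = 0.99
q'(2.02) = 1.37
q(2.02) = 0.47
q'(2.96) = 3.25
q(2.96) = 2.65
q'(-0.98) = -4.63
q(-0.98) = 5.35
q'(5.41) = 8.15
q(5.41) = 16.62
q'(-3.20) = -9.07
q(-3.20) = 20.55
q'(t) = 2*t - 8/3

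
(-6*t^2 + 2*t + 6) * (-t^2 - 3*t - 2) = 6*t^4 + 16*t^3 - 22*t - 12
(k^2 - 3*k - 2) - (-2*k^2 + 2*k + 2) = 3*k^2 - 5*k - 4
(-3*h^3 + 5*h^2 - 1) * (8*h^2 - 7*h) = -24*h^5 + 61*h^4 - 35*h^3 - 8*h^2 + 7*h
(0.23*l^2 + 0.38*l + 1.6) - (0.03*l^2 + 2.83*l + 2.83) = 0.2*l^2 - 2.45*l - 1.23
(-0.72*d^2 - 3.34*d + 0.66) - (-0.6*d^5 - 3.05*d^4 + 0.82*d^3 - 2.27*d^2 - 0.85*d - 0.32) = 0.6*d^5 + 3.05*d^4 - 0.82*d^3 + 1.55*d^2 - 2.49*d + 0.98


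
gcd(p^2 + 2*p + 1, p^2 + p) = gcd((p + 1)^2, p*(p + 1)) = p + 1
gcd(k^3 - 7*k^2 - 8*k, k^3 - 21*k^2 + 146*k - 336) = k - 8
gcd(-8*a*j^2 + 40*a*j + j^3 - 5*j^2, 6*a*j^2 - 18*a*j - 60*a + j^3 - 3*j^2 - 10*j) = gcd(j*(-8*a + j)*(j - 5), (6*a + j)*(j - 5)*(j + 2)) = j - 5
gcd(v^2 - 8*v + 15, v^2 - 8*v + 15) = v^2 - 8*v + 15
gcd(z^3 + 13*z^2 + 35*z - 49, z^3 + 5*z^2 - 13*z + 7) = z^2 + 6*z - 7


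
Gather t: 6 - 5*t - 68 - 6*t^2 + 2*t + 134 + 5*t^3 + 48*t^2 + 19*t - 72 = 5*t^3 + 42*t^2 + 16*t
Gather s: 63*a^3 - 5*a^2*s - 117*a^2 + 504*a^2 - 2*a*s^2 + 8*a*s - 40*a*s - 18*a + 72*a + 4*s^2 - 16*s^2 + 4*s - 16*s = 63*a^3 + 387*a^2 + 54*a + s^2*(-2*a - 12) + s*(-5*a^2 - 32*a - 12)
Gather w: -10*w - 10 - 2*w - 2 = -12*w - 12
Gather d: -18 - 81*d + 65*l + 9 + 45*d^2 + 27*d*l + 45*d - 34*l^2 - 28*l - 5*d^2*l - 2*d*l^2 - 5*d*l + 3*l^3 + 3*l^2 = d^2*(45 - 5*l) + d*(-2*l^2 + 22*l - 36) + 3*l^3 - 31*l^2 + 37*l - 9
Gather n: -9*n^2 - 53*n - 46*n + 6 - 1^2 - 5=-9*n^2 - 99*n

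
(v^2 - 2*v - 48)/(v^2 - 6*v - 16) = (v + 6)/(v + 2)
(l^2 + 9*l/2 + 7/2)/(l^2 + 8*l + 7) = (l + 7/2)/(l + 7)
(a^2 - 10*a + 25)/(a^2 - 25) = (a - 5)/(a + 5)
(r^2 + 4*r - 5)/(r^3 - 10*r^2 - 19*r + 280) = (r - 1)/(r^2 - 15*r + 56)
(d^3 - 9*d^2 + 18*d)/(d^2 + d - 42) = d*(d - 3)/(d + 7)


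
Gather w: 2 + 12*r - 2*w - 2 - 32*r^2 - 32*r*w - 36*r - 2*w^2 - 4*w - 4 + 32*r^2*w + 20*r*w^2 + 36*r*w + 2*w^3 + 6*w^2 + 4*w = -32*r^2 - 24*r + 2*w^3 + w^2*(20*r + 4) + w*(32*r^2 + 4*r - 2) - 4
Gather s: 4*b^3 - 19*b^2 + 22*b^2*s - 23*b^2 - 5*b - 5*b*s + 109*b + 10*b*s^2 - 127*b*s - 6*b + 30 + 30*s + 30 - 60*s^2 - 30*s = 4*b^3 - 42*b^2 + 98*b + s^2*(10*b - 60) + s*(22*b^2 - 132*b) + 60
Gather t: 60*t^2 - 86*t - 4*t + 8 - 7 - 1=60*t^2 - 90*t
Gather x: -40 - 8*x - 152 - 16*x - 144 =-24*x - 336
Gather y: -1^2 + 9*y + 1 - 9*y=0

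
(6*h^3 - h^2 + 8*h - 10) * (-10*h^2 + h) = -60*h^5 + 16*h^4 - 81*h^3 + 108*h^2 - 10*h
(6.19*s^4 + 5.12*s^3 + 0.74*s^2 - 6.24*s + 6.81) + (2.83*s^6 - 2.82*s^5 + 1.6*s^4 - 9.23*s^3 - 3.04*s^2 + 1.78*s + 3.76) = 2.83*s^6 - 2.82*s^5 + 7.79*s^4 - 4.11*s^3 - 2.3*s^2 - 4.46*s + 10.57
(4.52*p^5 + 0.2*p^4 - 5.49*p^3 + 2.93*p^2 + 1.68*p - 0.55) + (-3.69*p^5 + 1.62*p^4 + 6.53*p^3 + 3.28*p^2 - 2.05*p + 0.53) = 0.83*p^5 + 1.82*p^4 + 1.04*p^3 + 6.21*p^2 - 0.37*p - 0.02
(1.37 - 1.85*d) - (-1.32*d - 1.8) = 3.17 - 0.53*d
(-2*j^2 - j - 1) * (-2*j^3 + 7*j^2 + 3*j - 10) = 4*j^5 - 12*j^4 - 11*j^3 + 10*j^2 + 7*j + 10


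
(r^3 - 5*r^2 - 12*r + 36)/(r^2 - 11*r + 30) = (r^2 + r - 6)/(r - 5)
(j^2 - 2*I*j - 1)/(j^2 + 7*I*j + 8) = (j - I)/(j + 8*I)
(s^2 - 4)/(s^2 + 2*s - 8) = (s + 2)/(s + 4)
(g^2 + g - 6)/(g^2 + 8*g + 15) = (g - 2)/(g + 5)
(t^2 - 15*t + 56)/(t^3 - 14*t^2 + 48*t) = (t - 7)/(t*(t - 6))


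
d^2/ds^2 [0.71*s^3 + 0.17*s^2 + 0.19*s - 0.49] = 4.26*s + 0.34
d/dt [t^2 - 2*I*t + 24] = 2*t - 2*I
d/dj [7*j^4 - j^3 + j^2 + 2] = j*(28*j^2 - 3*j + 2)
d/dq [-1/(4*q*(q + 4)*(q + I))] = (q*(q + 4) + q*(q + I) + (q + 4)*(q + I))/(4*q^2*(q + 4)^2*(q + I)^2)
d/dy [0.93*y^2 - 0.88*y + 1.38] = 1.86*y - 0.88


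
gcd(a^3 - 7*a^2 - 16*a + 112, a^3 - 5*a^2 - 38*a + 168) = a^2 - 11*a + 28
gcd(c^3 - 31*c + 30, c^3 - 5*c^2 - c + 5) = c^2 - 6*c + 5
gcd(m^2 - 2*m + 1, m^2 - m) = m - 1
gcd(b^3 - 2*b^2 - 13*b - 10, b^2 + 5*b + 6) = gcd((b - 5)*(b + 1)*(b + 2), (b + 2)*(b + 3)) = b + 2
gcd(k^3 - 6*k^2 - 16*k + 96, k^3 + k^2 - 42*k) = k - 6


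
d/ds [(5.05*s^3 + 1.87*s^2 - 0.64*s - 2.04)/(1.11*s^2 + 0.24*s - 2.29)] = (5.6055*s^4 + 2.424*s^3 - 33.5343*s^2 - 4.0358*s + 1.9552)/(1.2321*s^4 + 0.5328*s^3 - 5.0262*s^2 - 1.0992*s + 5.2441)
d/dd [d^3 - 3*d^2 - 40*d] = 3*d^2 - 6*d - 40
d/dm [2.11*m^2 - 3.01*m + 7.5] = 4.22*m - 3.01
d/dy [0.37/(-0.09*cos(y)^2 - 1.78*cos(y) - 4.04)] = -(0.0666*cos(y) + 0.6586)*sin(y)/(0.09*cos(y)^2 + 1.78*cos(y) + 4.04)^2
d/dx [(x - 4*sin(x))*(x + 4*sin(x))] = 2*x - 16*sin(2*x)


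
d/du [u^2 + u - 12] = 2*u + 1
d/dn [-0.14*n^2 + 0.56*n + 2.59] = 0.56 - 0.28*n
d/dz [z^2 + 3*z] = 2*z + 3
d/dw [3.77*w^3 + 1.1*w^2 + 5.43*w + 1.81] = 11.31*w^2 + 2.2*w + 5.43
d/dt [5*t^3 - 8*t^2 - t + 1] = 15*t^2 - 16*t - 1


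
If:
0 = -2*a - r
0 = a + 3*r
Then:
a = 0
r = 0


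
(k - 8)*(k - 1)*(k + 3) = k^3 - 6*k^2 - 19*k + 24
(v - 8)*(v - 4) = v^2 - 12*v + 32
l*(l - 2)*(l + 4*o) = l^3 + 4*l^2*o - 2*l^2 - 8*l*o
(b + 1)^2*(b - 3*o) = b^3 - 3*b^2*o + 2*b^2 - 6*b*o + b - 3*o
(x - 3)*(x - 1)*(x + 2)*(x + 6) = x^4 + 4*x^3 - 17*x^2 - 24*x + 36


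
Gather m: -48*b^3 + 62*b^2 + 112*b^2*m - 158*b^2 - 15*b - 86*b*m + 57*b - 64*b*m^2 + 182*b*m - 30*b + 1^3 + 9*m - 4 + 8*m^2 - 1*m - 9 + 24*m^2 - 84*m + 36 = -48*b^3 - 96*b^2 + 12*b + m^2*(32 - 64*b) + m*(112*b^2 + 96*b - 76) + 24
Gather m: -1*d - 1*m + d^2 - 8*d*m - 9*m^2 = d^2 - d - 9*m^2 + m*(-8*d - 1)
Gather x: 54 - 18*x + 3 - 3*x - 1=56 - 21*x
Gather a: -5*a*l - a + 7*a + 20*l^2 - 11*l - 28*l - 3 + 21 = a*(6 - 5*l) + 20*l^2 - 39*l + 18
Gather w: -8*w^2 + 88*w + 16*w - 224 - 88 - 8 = -8*w^2 + 104*w - 320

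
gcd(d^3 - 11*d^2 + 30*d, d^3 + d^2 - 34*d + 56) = 1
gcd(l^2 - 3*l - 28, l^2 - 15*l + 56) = l - 7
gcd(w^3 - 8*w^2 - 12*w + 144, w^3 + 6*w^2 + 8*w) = w + 4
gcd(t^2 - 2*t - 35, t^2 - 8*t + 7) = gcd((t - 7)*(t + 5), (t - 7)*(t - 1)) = t - 7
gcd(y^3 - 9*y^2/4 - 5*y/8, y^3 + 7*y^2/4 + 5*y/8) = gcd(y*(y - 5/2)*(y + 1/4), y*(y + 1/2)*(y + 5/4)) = y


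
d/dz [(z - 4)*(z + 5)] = 2*z + 1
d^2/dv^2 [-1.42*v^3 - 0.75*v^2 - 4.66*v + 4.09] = -8.52*v - 1.5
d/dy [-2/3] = 0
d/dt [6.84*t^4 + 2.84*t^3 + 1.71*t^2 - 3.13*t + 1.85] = 27.36*t^3 + 8.52*t^2 + 3.42*t - 3.13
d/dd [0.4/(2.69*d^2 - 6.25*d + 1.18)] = (2.5 - 2.152*d)/(2.69*d^2 - 6.25*d + 1.18)^2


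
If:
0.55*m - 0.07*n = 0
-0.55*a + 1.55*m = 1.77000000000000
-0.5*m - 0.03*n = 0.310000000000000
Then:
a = -4.41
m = -0.42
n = -3.31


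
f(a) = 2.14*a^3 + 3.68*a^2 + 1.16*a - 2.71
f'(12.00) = 1013.96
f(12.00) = 4239.05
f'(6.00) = 276.44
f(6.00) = 598.97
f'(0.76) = 10.46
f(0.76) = 1.24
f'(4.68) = 176.22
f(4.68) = 302.68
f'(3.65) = 113.55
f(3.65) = 154.61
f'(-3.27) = 45.74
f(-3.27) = -41.98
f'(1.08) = 16.60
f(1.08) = 5.53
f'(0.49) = 6.31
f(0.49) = -1.01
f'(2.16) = 47.01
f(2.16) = 38.53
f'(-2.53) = 23.63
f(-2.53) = -16.75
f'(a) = 6.42*a^2 + 7.36*a + 1.16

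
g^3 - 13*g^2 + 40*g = g*(g - 8)*(g - 5)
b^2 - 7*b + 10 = (b - 5)*(b - 2)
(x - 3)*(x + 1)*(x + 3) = x^3 + x^2 - 9*x - 9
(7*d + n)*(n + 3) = 7*d*n + 21*d + n^2 + 3*n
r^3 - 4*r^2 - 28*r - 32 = (r - 8)*(r + 2)^2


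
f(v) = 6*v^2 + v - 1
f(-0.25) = -0.88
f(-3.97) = 89.60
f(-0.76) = 1.71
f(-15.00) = 1334.00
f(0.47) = 0.80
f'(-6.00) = -71.00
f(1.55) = 14.96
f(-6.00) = 209.00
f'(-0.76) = -8.12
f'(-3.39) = -39.68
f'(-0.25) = -2.00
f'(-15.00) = -179.00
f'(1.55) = 19.60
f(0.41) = 0.42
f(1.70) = 18.04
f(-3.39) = 64.56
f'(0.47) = 6.64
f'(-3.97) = -46.64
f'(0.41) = 5.92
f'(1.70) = 21.40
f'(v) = 12*v + 1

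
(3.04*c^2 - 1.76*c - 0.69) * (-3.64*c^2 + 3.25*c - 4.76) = -11.0656*c^4 + 16.2864*c^3 - 17.6788*c^2 + 6.1351*c + 3.2844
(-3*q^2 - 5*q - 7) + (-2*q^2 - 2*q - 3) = -5*q^2 - 7*q - 10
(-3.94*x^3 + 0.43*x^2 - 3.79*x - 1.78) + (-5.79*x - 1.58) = -3.94*x^3 + 0.43*x^2 - 9.58*x - 3.36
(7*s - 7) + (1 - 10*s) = -3*s - 6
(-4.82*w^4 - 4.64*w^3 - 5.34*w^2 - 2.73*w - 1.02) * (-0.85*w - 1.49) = 4.097*w^5 + 11.1258*w^4 + 11.4526*w^3 + 10.2771*w^2 + 4.9347*w + 1.5198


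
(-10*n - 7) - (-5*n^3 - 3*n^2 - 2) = 5*n^3 + 3*n^2 - 10*n - 5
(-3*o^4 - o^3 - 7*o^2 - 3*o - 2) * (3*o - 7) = -9*o^5 + 18*o^4 - 14*o^3 + 40*o^2 + 15*o + 14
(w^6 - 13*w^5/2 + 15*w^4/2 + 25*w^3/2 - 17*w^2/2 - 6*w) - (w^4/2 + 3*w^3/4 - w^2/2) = w^6 - 13*w^5/2 + 7*w^4 + 47*w^3/4 - 8*w^2 - 6*w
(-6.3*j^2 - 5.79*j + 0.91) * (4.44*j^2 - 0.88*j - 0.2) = -27.972*j^4 - 20.1636*j^3 + 10.3956*j^2 + 0.3572*j - 0.182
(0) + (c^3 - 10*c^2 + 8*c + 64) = c^3 - 10*c^2 + 8*c + 64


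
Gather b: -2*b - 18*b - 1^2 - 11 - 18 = -20*b - 30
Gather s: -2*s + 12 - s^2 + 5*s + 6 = -s^2 + 3*s + 18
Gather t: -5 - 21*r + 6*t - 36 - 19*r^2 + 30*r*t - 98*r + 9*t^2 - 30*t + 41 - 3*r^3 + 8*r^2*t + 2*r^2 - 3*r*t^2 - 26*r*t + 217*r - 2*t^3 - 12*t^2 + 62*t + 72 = -3*r^3 - 17*r^2 + 98*r - 2*t^3 + t^2*(-3*r - 3) + t*(8*r^2 + 4*r + 38) + 72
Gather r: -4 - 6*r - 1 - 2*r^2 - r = -2*r^2 - 7*r - 5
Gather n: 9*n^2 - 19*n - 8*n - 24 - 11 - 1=9*n^2 - 27*n - 36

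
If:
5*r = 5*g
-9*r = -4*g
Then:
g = 0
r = 0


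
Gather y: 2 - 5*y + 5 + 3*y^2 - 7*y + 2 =3*y^2 - 12*y + 9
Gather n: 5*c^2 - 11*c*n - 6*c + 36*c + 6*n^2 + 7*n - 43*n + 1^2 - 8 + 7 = 5*c^2 + 30*c + 6*n^2 + n*(-11*c - 36)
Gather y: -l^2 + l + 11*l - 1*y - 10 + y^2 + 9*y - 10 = -l^2 + 12*l + y^2 + 8*y - 20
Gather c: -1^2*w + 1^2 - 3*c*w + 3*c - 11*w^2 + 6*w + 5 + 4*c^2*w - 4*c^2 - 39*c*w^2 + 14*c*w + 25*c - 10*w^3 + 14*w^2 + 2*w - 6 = c^2*(4*w - 4) + c*(-39*w^2 + 11*w + 28) - 10*w^3 + 3*w^2 + 7*w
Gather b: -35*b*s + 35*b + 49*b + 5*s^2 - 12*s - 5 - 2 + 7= b*(84 - 35*s) + 5*s^2 - 12*s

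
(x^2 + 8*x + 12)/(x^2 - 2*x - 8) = (x + 6)/(x - 4)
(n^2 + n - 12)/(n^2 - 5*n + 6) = (n + 4)/(n - 2)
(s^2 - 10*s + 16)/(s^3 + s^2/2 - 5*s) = 2*(s - 8)/(s*(2*s + 5))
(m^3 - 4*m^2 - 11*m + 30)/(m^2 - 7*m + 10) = m + 3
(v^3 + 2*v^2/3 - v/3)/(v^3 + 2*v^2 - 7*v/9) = 3*(v + 1)/(3*v + 7)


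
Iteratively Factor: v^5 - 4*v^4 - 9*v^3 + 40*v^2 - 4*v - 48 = (v + 1)*(v^4 - 5*v^3 - 4*v^2 + 44*v - 48) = (v + 1)*(v + 3)*(v^3 - 8*v^2 + 20*v - 16) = (v - 2)*(v + 1)*(v + 3)*(v^2 - 6*v + 8) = (v - 4)*(v - 2)*(v + 1)*(v + 3)*(v - 2)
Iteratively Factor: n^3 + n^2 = (n + 1)*(n^2) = n*(n + 1)*(n)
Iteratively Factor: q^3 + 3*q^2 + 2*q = (q + 1)*(q^2 + 2*q) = q*(q + 1)*(q + 2)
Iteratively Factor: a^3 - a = (a - 1)*(a^2 + a) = (a - 1)*(a + 1)*(a)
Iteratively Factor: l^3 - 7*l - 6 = (l + 2)*(l^2 - 2*l - 3) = (l - 3)*(l + 2)*(l + 1)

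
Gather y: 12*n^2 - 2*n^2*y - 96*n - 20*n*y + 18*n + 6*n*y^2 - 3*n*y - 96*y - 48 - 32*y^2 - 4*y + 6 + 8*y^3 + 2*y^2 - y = 12*n^2 - 78*n + 8*y^3 + y^2*(6*n - 30) + y*(-2*n^2 - 23*n - 101) - 42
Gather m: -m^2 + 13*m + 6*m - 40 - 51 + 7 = -m^2 + 19*m - 84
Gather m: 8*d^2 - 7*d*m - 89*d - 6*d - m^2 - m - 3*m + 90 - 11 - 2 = 8*d^2 - 95*d - m^2 + m*(-7*d - 4) + 77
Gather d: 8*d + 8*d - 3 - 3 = 16*d - 6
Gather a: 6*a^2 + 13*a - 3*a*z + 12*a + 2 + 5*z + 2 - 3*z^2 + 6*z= 6*a^2 + a*(25 - 3*z) - 3*z^2 + 11*z + 4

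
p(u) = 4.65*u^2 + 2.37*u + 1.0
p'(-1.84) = -14.74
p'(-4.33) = -37.90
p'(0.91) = 10.83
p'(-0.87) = -5.72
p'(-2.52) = -21.07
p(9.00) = 398.98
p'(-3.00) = -25.53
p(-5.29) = 118.59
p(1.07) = 8.86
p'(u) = 9.3*u + 2.37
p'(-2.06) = -16.79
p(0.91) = 7.01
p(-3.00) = 35.74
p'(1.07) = 12.32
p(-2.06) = 15.85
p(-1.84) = 12.38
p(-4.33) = 77.92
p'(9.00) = 86.07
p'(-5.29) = -46.83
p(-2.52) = 24.56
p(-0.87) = 2.46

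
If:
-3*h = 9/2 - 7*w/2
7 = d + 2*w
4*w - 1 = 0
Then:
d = 13/2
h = -29/24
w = 1/4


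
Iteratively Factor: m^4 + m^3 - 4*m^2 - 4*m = (m + 1)*(m^3 - 4*m) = m*(m + 1)*(m^2 - 4) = m*(m + 1)*(m + 2)*(m - 2)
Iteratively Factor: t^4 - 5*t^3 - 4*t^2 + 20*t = (t + 2)*(t^3 - 7*t^2 + 10*t) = (t - 2)*(t + 2)*(t^2 - 5*t) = (t - 5)*(t - 2)*(t + 2)*(t)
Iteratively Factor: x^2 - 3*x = (x - 3)*(x)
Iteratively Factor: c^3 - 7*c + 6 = (c - 2)*(c^2 + 2*c - 3) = (c - 2)*(c - 1)*(c + 3)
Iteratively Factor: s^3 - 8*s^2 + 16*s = (s - 4)*(s^2 - 4*s) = s*(s - 4)*(s - 4)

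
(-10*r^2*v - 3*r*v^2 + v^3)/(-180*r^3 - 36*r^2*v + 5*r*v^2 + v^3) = v*(10*r^2 + 3*r*v - v^2)/(180*r^3 + 36*r^2*v - 5*r*v^2 - v^3)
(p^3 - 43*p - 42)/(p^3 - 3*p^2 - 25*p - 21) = (p + 6)/(p + 3)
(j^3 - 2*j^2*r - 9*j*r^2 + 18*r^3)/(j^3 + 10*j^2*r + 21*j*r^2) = (j^2 - 5*j*r + 6*r^2)/(j*(j + 7*r))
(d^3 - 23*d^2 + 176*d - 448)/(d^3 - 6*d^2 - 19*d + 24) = (d^2 - 15*d + 56)/(d^2 + 2*d - 3)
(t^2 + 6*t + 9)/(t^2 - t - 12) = (t + 3)/(t - 4)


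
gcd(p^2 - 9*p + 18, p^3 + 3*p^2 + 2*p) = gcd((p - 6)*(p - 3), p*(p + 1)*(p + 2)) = 1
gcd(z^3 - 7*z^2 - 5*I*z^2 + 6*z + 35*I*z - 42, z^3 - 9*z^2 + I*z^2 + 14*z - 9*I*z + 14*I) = z^2 + z*(-7 + I) - 7*I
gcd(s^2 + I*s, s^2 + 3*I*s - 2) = s + I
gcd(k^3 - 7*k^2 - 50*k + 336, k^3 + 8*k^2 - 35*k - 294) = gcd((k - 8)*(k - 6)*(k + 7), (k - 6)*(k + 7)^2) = k^2 + k - 42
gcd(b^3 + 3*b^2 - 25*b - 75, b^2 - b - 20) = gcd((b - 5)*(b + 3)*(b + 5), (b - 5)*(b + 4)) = b - 5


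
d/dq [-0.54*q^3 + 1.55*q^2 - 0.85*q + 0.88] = -1.62*q^2 + 3.1*q - 0.85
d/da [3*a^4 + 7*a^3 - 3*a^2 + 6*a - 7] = 12*a^3 + 21*a^2 - 6*a + 6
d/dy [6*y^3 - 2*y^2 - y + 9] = 18*y^2 - 4*y - 1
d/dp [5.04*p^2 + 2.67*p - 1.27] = 10.08*p + 2.67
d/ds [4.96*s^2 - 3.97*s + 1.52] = 9.92*s - 3.97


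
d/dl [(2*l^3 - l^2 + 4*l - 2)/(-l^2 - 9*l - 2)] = (-2*l^4 - 36*l^3 + l^2 - 26)/(l^4 + 18*l^3 + 85*l^2 + 36*l + 4)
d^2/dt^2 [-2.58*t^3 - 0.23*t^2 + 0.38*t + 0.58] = -15.48*t - 0.46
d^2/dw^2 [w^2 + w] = 2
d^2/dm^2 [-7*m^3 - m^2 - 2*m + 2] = -42*m - 2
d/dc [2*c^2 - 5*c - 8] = 4*c - 5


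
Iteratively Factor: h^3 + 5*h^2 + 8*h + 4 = (h + 2)*(h^2 + 3*h + 2) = (h + 1)*(h + 2)*(h + 2)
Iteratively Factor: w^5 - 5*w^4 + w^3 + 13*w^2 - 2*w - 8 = (w - 4)*(w^4 - w^3 - 3*w^2 + w + 2) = (w - 4)*(w + 1)*(w^3 - 2*w^2 - w + 2) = (w - 4)*(w + 1)^2*(w^2 - 3*w + 2) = (w - 4)*(w - 1)*(w + 1)^2*(w - 2)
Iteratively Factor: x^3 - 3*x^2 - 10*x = (x - 5)*(x^2 + 2*x) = x*(x - 5)*(x + 2)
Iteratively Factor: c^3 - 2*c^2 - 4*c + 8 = (c - 2)*(c^2 - 4) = (c - 2)*(c + 2)*(c - 2)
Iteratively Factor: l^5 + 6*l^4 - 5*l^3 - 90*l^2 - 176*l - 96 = (l + 3)*(l^4 + 3*l^3 - 14*l^2 - 48*l - 32) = (l - 4)*(l + 3)*(l^3 + 7*l^2 + 14*l + 8) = (l - 4)*(l + 2)*(l + 3)*(l^2 + 5*l + 4) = (l - 4)*(l + 1)*(l + 2)*(l + 3)*(l + 4)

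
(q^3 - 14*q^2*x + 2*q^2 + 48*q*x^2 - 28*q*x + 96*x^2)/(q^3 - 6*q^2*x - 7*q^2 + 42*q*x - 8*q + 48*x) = (q^2 - 8*q*x + 2*q - 16*x)/(q^2 - 7*q - 8)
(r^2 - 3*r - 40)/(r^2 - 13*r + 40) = (r + 5)/(r - 5)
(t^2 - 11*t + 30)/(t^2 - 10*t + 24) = (t - 5)/(t - 4)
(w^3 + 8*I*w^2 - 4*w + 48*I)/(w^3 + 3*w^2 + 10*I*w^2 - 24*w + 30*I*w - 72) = (w - 2*I)/(w + 3)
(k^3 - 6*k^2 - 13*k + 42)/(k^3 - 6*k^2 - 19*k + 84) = (k^2 + k - 6)/(k^2 + k - 12)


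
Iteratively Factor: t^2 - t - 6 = (t - 3)*(t + 2)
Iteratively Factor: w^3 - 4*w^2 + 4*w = (w)*(w^2 - 4*w + 4) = w*(w - 2)*(w - 2)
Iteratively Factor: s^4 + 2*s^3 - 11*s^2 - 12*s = (s - 3)*(s^3 + 5*s^2 + 4*s) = (s - 3)*(s + 4)*(s^2 + s) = (s - 3)*(s + 1)*(s + 4)*(s)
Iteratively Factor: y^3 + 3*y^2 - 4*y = (y - 1)*(y^2 + 4*y) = y*(y - 1)*(y + 4)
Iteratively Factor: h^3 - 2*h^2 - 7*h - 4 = (h + 1)*(h^2 - 3*h - 4) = (h + 1)^2*(h - 4)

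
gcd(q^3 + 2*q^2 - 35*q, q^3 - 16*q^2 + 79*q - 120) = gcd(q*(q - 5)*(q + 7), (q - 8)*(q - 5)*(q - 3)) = q - 5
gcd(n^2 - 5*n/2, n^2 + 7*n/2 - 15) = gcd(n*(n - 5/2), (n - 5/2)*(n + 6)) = n - 5/2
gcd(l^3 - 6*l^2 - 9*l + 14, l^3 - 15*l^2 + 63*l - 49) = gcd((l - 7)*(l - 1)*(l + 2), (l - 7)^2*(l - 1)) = l^2 - 8*l + 7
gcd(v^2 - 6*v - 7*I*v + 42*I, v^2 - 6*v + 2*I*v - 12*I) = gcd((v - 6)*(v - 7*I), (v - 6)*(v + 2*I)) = v - 6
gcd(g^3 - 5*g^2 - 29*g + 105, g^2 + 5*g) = g + 5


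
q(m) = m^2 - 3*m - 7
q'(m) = 2*m - 3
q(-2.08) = 3.57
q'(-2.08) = -7.16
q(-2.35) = 5.57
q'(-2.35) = -7.70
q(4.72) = 1.12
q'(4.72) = 6.44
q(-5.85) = 44.77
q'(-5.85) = -14.70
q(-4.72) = 29.44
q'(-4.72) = -12.44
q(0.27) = -7.74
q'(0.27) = -2.46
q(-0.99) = -3.05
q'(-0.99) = -4.98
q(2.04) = -8.96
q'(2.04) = 1.08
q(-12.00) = 173.00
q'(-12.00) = -27.00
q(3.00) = -7.00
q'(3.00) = 3.00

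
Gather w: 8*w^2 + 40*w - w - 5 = 8*w^2 + 39*w - 5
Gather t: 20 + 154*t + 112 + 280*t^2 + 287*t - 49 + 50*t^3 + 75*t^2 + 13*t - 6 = 50*t^3 + 355*t^2 + 454*t + 77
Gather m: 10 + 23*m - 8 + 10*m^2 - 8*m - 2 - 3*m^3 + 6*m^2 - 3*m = -3*m^3 + 16*m^2 + 12*m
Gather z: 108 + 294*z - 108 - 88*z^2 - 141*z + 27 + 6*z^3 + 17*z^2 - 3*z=6*z^3 - 71*z^2 + 150*z + 27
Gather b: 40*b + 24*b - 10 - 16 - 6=64*b - 32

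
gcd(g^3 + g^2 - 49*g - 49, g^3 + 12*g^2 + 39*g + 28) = g^2 + 8*g + 7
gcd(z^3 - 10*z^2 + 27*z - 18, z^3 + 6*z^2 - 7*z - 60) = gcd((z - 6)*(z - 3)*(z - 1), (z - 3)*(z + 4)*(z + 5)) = z - 3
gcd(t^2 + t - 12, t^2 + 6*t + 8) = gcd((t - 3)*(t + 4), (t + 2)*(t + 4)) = t + 4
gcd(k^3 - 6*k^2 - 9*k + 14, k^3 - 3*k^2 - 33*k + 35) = k^2 - 8*k + 7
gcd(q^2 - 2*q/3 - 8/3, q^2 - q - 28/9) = q + 4/3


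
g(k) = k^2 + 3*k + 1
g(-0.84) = -0.81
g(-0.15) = 0.57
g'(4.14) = 11.28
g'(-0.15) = 2.70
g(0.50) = 2.75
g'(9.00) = 21.00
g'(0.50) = 4.00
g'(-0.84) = 1.32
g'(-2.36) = -1.72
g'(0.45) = 3.90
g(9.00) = 109.00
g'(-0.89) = 1.22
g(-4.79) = 9.57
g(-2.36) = -0.51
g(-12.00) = 109.00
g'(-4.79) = -6.58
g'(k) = 2*k + 3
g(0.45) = 2.55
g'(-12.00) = -21.00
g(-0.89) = -0.88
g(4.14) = 30.56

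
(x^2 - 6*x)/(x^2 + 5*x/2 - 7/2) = 2*x*(x - 6)/(2*x^2 + 5*x - 7)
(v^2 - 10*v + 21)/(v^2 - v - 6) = (v - 7)/(v + 2)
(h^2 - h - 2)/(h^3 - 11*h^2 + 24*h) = (h^2 - h - 2)/(h*(h^2 - 11*h + 24))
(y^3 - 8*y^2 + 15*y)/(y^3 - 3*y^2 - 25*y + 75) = y/(y + 5)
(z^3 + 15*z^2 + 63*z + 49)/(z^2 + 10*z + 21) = (z^2 + 8*z + 7)/(z + 3)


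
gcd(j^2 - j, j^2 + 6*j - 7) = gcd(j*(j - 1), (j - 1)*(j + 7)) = j - 1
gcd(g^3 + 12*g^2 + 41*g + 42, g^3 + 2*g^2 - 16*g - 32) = g + 2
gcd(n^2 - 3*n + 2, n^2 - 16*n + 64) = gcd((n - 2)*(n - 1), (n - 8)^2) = 1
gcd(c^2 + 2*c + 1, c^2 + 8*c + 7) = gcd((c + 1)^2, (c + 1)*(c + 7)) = c + 1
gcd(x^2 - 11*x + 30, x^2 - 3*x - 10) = x - 5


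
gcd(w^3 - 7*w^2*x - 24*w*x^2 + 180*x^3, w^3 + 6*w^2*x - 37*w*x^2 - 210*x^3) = -w^2 + w*x + 30*x^2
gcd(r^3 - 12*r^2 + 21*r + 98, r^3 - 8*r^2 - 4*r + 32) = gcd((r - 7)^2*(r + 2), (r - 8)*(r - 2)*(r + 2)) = r + 2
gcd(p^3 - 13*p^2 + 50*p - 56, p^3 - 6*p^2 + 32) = p - 4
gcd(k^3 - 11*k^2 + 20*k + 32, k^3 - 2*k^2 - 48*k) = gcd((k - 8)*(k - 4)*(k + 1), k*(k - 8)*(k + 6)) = k - 8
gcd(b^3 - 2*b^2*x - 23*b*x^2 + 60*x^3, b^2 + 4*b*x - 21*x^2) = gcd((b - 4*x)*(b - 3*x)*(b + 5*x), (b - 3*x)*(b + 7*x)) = -b + 3*x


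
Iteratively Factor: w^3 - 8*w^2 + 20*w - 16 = (w - 2)*(w^2 - 6*w + 8) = (w - 4)*(w - 2)*(w - 2)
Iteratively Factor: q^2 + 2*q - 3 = (q + 3)*(q - 1)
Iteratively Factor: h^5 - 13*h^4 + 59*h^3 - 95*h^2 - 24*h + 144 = (h - 3)*(h^4 - 10*h^3 + 29*h^2 - 8*h - 48) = (h - 3)*(h + 1)*(h^3 - 11*h^2 + 40*h - 48) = (h - 3)^2*(h + 1)*(h^2 - 8*h + 16) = (h - 4)*(h - 3)^2*(h + 1)*(h - 4)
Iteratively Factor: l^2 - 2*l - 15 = (l - 5)*(l + 3)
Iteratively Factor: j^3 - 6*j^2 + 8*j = (j - 4)*(j^2 - 2*j) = j*(j - 4)*(j - 2)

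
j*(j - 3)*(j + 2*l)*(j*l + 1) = j^4*l + 2*j^3*l^2 - 3*j^3*l + j^3 - 6*j^2*l^2 + 2*j^2*l - 3*j^2 - 6*j*l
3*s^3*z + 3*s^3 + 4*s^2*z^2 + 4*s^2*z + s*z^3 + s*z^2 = (s + z)*(3*s + z)*(s*z + s)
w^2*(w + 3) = w^3 + 3*w^2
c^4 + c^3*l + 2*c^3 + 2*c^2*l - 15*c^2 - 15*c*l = c*(c - 3)*(c + 5)*(c + l)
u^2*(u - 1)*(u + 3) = u^4 + 2*u^3 - 3*u^2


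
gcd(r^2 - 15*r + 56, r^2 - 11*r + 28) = r - 7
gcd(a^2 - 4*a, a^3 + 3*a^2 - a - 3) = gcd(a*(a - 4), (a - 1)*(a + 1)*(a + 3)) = 1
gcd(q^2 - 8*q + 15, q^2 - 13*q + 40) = q - 5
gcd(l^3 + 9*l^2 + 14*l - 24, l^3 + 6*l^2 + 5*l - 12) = l^2 + 3*l - 4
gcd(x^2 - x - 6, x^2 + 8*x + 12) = x + 2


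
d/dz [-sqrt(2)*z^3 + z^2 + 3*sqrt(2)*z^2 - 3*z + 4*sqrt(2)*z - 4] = -3*sqrt(2)*z^2 + 2*z + 6*sqrt(2)*z - 3 + 4*sqrt(2)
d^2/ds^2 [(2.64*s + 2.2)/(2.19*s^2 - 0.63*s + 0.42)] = ((2.64*s + 2.2)*(4.38*s - 0.63)*(8.76*s - 1.26) - (34.6896*s + 6.3096)*(2.19*s^2 - 0.63*s + 0.42))/(2.19*s^2 - 0.63*s + 0.42)^3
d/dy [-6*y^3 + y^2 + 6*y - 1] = -18*y^2 + 2*y + 6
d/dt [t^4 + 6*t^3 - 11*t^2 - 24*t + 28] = 4*t^3 + 18*t^2 - 22*t - 24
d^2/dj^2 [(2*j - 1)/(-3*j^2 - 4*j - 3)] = 2*(-4*(2*j - 1)*(3*j + 2)^2 + (18*j + 5)*(3*j^2 + 4*j + 3))/(3*j^2 + 4*j + 3)^3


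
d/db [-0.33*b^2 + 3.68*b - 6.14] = 3.68 - 0.66*b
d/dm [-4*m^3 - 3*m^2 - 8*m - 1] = -12*m^2 - 6*m - 8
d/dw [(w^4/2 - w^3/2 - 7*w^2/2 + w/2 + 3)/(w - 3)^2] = (2*w^3 - 7*w^2 - 12*w + 5)/(2*(w^2 - 6*w + 9))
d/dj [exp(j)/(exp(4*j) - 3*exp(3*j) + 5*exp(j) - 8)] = (-(4*exp(3*j) - 9*exp(2*j) + 5)*exp(j) + exp(4*j) - 3*exp(3*j) + 5*exp(j) - 8)*exp(j)/(exp(4*j) - 3*exp(3*j) + 5*exp(j) - 8)^2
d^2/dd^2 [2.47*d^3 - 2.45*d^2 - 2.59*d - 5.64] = 14.82*d - 4.9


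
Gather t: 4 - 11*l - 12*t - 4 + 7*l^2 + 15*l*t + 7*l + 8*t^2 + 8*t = 7*l^2 - 4*l + 8*t^2 + t*(15*l - 4)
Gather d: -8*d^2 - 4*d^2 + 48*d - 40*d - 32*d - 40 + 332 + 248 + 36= -12*d^2 - 24*d + 576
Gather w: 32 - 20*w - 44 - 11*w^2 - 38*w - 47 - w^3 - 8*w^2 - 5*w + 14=-w^3 - 19*w^2 - 63*w - 45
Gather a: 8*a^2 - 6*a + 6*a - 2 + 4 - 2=8*a^2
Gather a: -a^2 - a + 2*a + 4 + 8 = -a^2 + a + 12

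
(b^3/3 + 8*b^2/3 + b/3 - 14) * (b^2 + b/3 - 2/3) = b^5/3 + 25*b^4/9 + b^3 - 47*b^2/3 - 44*b/9 + 28/3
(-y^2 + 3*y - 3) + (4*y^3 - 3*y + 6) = 4*y^3 - y^2 + 3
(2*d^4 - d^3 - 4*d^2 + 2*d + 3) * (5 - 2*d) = -4*d^5 + 12*d^4 + 3*d^3 - 24*d^2 + 4*d + 15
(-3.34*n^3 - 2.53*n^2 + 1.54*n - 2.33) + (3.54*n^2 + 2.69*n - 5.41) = -3.34*n^3 + 1.01*n^2 + 4.23*n - 7.74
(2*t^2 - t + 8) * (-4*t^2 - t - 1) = -8*t^4 + 2*t^3 - 33*t^2 - 7*t - 8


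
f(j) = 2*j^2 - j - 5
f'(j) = 4*j - 1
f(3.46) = 15.48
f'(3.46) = 12.84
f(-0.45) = -4.14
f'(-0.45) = -2.80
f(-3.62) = 24.83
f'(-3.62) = -15.48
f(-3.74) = 26.72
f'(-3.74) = -15.96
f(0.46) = -5.04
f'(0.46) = 0.84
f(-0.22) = -4.68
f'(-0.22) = -1.88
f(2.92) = 9.13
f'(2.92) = 10.68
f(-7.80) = 124.48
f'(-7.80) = -32.20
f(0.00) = -5.00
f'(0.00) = -1.00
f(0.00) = -5.00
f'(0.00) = -1.00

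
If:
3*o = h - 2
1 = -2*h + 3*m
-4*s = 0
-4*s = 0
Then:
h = 3*o + 2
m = 2*o + 5/3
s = 0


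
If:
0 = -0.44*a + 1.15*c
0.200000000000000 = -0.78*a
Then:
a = -0.26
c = -0.10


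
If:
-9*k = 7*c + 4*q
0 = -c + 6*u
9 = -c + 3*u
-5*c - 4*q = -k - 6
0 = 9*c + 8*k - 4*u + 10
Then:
No Solution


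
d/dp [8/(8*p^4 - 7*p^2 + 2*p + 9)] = 16*(-16*p^3 + 7*p - 1)/(8*p^4 - 7*p^2 + 2*p + 9)^2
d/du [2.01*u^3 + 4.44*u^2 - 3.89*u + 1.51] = 6.03*u^2 + 8.88*u - 3.89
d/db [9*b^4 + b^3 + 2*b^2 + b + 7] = 36*b^3 + 3*b^2 + 4*b + 1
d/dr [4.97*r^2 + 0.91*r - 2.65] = 9.94*r + 0.91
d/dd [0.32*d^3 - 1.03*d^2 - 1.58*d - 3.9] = 0.96*d^2 - 2.06*d - 1.58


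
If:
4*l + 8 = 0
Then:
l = -2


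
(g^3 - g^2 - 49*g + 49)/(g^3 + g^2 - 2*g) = (g^2 - 49)/(g*(g + 2))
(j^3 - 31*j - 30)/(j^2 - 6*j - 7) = (j^2 - j - 30)/(j - 7)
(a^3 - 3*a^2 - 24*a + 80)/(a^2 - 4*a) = a + 1 - 20/a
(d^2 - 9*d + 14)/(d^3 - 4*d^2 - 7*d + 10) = (d^2 - 9*d + 14)/(d^3 - 4*d^2 - 7*d + 10)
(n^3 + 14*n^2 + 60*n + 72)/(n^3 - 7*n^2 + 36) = (n^2 + 12*n + 36)/(n^2 - 9*n + 18)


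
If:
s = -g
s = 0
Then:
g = 0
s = 0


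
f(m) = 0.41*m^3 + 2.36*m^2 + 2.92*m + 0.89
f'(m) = 1.23*m^2 + 4.72*m + 2.92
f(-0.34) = 0.15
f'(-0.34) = 1.46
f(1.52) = 12.22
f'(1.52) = 12.94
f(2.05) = 20.33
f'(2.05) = 17.77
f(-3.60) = 1.83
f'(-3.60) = 1.87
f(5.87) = 182.28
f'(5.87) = 73.01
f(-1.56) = 0.52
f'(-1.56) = -1.45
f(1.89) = 17.61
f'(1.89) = 16.23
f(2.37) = 26.52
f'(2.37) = 21.02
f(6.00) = 191.93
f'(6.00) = 75.52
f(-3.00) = 2.30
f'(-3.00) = -0.17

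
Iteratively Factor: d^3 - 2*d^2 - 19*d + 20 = (d - 5)*(d^2 + 3*d - 4) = (d - 5)*(d - 1)*(d + 4)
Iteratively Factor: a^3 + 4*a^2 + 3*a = (a + 3)*(a^2 + a) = a*(a + 3)*(a + 1)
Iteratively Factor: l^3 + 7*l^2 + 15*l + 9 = (l + 3)*(l^2 + 4*l + 3) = (l + 1)*(l + 3)*(l + 3)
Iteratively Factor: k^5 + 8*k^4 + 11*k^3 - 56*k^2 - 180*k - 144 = (k + 2)*(k^4 + 6*k^3 - k^2 - 54*k - 72) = (k + 2)*(k + 4)*(k^3 + 2*k^2 - 9*k - 18) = (k + 2)*(k + 3)*(k + 4)*(k^2 - k - 6) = (k + 2)^2*(k + 3)*(k + 4)*(k - 3)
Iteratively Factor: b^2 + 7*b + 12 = (b + 3)*(b + 4)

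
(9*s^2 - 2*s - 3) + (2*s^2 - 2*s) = 11*s^2 - 4*s - 3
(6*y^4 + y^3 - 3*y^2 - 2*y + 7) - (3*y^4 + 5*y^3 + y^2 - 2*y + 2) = 3*y^4 - 4*y^3 - 4*y^2 + 5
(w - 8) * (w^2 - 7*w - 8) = w^3 - 15*w^2 + 48*w + 64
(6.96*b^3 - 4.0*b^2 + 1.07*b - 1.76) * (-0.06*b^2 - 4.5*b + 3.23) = -0.4176*b^5 - 31.08*b^4 + 40.4166*b^3 - 17.6294*b^2 + 11.3761*b - 5.6848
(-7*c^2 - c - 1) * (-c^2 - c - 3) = 7*c^4 + 8*c^3 + 23*c^2 + 4*c + 3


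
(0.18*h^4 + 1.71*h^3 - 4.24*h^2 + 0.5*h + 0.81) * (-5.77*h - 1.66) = -1.0386*h^5 - 10.1655*h^4 + 21.6262*h^3 + 4.1534*h^2 - 5.5037*h - 1.3446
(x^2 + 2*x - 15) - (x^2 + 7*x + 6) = -5*x - 21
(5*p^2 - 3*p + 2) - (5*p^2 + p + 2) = -4*p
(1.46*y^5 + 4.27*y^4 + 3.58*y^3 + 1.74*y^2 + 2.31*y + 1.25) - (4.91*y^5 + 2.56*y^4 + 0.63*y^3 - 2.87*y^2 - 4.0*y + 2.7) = -3.45*y^5 + 1.71*y^4 + 2.95*y^3 + 4.61*y^2 + 6.31*y - 1.45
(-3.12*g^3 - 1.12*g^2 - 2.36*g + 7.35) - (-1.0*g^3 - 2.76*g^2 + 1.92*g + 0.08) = -2.12*g^3 + 1.64*g^2 - 4.28*g + 7.27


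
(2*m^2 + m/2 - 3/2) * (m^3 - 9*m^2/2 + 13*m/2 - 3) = 2*m^5 - 17*m^4/2 + 37*m^3/4 + 4*m^2 - 45*m/4 + 9/2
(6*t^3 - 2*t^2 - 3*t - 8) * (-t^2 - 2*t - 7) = -6*t^5 - 10*t^4 - 35*t^3 + 28*t^2 + 37*t + 56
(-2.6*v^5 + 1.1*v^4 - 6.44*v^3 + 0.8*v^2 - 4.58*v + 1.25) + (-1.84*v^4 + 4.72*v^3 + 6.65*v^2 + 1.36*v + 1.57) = -2.6*v^5 - 0.74*v^4 - 1.72*v^3 + 7.45*v^2 - 3.22*v + 2.82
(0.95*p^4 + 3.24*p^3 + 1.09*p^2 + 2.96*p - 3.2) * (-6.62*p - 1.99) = -6.289*p^5 - 23.3393*p^4 - 13.6634*p^3 - 21.7643*p^2 + 15.2936*p + 6.368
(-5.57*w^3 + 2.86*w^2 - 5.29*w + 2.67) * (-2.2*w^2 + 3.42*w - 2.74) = 12.254*w^5 - 25.3414*w^4 + 36.681*w^3 - 31.8022*w^2 + 23.626*w - 7.3158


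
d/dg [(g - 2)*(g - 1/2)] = 2*g - 5/2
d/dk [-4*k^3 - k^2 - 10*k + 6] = -12*k^2 - 2*k - 10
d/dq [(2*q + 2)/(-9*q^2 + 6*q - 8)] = 2*(9*q^2 + 18*q - 14)/(81*q^4 - 108*q^3 + 180*q^2 - 96*q + 64)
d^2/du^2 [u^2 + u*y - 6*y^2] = 2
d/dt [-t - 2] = -1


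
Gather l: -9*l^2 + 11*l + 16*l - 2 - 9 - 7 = -9*l^2 + 27*l - 18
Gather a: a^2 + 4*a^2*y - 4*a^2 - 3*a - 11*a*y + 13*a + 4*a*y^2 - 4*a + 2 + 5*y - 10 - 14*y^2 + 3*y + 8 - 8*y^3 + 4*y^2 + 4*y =a^2*(4*y - 3) + a*(4*y^2 - 11*y + 6) - 8*y^3 - 10*y^2 + 12*y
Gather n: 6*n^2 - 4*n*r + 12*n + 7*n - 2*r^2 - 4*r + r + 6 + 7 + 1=6*n^2 + n*(19 - 4*r) - 2*r^2 - 3*r + 14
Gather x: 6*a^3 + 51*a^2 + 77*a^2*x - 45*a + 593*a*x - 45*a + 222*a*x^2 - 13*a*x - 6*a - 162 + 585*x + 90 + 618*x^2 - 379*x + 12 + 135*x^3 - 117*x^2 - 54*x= 6*a^3 + 51*a^2 - 96*a + 135*x^3 + x^2*(222*a + 501) + x*(77*a^2 + 580*a + 152) - 60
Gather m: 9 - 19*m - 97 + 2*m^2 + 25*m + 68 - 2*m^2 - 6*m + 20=0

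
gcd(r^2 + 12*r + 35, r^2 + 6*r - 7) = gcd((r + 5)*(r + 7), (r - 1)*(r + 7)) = r + 7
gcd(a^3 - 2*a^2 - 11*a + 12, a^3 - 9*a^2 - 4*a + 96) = a^2 - a - 12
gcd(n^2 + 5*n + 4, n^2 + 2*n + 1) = n + 1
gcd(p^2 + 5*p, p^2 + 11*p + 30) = p + 5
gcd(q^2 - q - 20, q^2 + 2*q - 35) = q - 5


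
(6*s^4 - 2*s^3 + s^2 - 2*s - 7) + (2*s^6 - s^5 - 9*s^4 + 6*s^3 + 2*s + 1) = 2*s^6 - s^5 - 3*s^4 + 4*s^3 + s^2 - 6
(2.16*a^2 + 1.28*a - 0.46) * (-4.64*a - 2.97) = -10.0224*a^3 - 12.3544*a^2 - 1.6672*a + 1.3662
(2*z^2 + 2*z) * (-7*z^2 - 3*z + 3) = -14*z^4 - 20*z^3 + 6*z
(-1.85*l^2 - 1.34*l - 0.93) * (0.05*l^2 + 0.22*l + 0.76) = -0.0925*l^4 - 0.474*l^3 - 1.7473*l^2 - 1.223*l - 0.7068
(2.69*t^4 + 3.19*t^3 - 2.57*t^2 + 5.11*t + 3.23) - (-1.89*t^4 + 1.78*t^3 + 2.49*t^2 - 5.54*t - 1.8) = 4.58*t^4 + 1.41*t^3 - 5.06*t^2 + 10.65*t + 5.03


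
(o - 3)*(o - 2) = o^2 - 5*o + 6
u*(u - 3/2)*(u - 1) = u^3 - 5*u^2/2 + 3*u/2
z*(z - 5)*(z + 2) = z^3 - 3*z^2 - 10*z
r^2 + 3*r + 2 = (r + 1)*(r + 2)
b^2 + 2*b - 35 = (b - 5)*(b + 7)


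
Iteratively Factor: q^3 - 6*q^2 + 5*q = (q)*(q^2 - 6*q + 5) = q*(q - 5)*(q - 1)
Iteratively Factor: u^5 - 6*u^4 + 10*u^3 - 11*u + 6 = (u - 1)*(u^4 - 5*u^3 + 5*u^2 + 5*u - 6) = (u - 1)*(u + 1)*(u^3 - 6*u^2 + 11*u - 6) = (u - 2)*(u - 1)*(u + 1)*(u^2 - 4*u + 3) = (u - 3)*(u - 2)*(u - 1)*(u + 1)*(u - 1)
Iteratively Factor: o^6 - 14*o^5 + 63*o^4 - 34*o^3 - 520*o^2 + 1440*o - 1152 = (o + 3)*(o^5 - 17*o^4 + 114*o^3 - 376*o^2 + 608*o - 384) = (o - 4)*(o + 3)*(o^4 - 13*o^3 + 62*o^2 - 128*o + 96) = (o - 4)^2*(o + 3)*(o^3 - 9*o^2 + 26*o - 24) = (o - 4)^3*(o + 3)*(o^2 - 5*o + 6) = (o - 4)^3*(o - 2)*(o + 3)*(o - 3)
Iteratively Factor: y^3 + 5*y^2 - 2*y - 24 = (y - 2)*(y^2 + 7*y + 12) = (y - 2)*(y + 3)*(y + 4)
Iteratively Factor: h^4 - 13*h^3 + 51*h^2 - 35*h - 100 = (h - 5)*(h^3 - 8*h^2 + 11*h + 20) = (h - 5)*(h - 4)*(h^2 - 4*h - 5) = (h - 5)*(h - 4)*(h + 1)*(h - 5)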